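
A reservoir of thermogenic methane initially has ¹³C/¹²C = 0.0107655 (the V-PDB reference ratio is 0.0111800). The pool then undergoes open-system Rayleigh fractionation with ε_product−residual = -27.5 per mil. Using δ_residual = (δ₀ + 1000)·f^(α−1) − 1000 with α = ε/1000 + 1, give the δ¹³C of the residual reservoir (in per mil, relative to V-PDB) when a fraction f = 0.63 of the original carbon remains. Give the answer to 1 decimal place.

δ₀ = (0.0107655/0.0111800 − 1)×1000 = (0.962925 − 1)×1000 = -37.075 per mil
α − 1 = ε/1000 = -0.0275
f^(α−1) = 0.63^(-0.0275) = 1.012787
δ_res = (-37.075 + 1000) × 1.012787 − 1000 = 975.238 − 1000 = -24.76 per mil

-24.8 per mil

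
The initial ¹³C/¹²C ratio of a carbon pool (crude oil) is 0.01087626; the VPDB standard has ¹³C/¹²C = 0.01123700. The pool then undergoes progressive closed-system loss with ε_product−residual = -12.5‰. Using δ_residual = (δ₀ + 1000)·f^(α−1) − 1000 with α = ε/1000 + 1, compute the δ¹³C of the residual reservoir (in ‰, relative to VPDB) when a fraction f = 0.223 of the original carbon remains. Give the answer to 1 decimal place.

δ₀ = (0.01087626/0.01123700 − 1)×1000 = (0.967897 − 1)×1000 = -32.103‰
α − 1 = ε/1000 = -0.0125
f^(α−1) = 0.223^(-0.0125) = 1.018934
δ_res = (-32.103 + 1000) × 1.018934 − 1000 = 986.224 − 1000 = -13.78‰

-13.8‰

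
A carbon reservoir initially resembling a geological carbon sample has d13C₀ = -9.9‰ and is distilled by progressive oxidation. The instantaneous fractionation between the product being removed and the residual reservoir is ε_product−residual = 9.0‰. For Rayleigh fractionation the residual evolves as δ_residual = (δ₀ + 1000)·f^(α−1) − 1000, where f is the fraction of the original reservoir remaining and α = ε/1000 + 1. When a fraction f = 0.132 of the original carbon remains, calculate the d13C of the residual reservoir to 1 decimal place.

Rayleigh residual: δ_res = (δ₀ + 1000)·f^(α−1) − 1000
α = ε/1000 + 1 = 1.00900, so α − 1 = 0.00900
f^(α−1) = 0.132^(0.00900) = 0.981940
δ_res = (-9.9 + 1000) × 0.981940 − 1000 = 972.219 − 1000 = -27.78‰

-27.8‰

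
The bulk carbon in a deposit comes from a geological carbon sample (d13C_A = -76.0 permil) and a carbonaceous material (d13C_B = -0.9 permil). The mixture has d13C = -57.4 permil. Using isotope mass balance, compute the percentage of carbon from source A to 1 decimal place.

δ_mix = f_A·δ_A + (1 − f_A)·δ_B  ⇒  f_A = (δ_mix − δ_B)/(δ_A − δ_B)
f_A = (-57.4 − (-0.9)) / (-76.0 − (-0.9))
f_A = -56.5 / -75.1 = 0.7523

75.2%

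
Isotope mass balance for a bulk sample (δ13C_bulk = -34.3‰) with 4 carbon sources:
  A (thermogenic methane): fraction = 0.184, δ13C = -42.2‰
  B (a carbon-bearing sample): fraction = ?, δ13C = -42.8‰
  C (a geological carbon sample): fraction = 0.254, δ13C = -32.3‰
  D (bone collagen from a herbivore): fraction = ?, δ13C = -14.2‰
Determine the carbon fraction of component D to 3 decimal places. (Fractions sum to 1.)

0.200

Let f_D and f_B be the unknown fractions; fractions sum to 1 so f_D + f_B = 0.562.
Mass balance: Σ fᵢ·δᵢ = δ_bulk ⇒ f_D·(-14.2) + f_B·(-42.8) = -34.3 − (-15.969) = -18.331
Substitute f_B = 0.562 − f_D:
f_D·(-14.2 − -42.8) = -18.331 − 0.562×(-42.8) = 5.723
f_D = 5.723 / 28.6 = 0.2001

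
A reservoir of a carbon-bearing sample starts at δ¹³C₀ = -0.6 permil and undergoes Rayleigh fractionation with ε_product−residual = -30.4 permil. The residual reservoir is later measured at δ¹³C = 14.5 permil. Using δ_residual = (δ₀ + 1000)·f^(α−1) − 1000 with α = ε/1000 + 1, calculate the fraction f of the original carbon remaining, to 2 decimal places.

α − 1 = ε/1000 = -0.0304
(δ_res + 1000)/(δ₀ + 1000) = (14.5 + 1000)/(-0.6 + 1000) = 1014.5/999.4 = 1.015109
f = 1.015109^(1/-0.0304) = exp(ln(1.015109)/-0.0304) = exp(0.01500/-0.0304)
f = exp(-0.4933) = 0.6106

0.61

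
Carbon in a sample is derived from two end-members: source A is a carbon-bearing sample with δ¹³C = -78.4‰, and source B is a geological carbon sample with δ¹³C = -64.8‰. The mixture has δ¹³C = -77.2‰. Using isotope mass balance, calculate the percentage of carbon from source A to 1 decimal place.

91.2%

δ_mix = f_A·δ_A + (1 − f_A)·δ_B  ⇒  f_A = (δ_mix − δ_B)/(δ_A − δ_B)
f_A = (-77.2 − (-64.8)) / (-78.4 − (-64.8))
f_A = -12.4 / -13.6 = 0.9118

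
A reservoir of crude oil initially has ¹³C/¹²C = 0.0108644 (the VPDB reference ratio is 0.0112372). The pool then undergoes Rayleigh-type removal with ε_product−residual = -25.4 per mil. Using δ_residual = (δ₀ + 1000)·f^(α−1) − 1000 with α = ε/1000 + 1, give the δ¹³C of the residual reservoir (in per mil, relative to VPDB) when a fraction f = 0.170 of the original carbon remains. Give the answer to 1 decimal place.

11.3 per mil

δ₀ = (0.0108644/0.0112372 − 1)×1000 = (0.966824 − 1)×1000 = -33.176 per mil
α − 1 = ε/1000 = -0.0254
f^(α−1) = 0.170^(-0.0254) = 1.046036
δ_res = (-33.176 + 1000) × 1.046036 − 1000 = 1011.333 − 1000 = 11.33 per mil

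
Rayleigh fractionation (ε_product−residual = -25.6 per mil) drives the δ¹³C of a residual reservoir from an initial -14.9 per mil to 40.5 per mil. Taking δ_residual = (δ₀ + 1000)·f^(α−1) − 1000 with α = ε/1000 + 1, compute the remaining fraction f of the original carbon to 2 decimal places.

α − 1 = ε/1000 = -0.0256
(δ_res + 1000)/(δ₀ + 1000) = (40.5 + 1000)/(-14.9 + 1000) = 1040.5/985.1 = 1.056238
f = 1.056238^(1/-0.0256) = exp(ln(1.056238)/-0.0256) = exp(0.05471/-0.0256)
f = exp(-2.1372) = 0.1180

0.12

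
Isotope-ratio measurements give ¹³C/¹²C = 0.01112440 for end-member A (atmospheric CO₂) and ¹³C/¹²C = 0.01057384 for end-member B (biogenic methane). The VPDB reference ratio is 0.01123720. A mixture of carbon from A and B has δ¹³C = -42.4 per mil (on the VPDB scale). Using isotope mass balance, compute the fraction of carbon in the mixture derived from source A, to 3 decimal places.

0.339

δ_A = (0.01112440/0.01123720 − 1)×1000 = (0.989962 − 1)×1000 = -10.038 per mil
δ_B = (0.01057384/0.01123720 − 1)×1000 = (0.940968 − 1)×1000 = -59.032 per mil
f_A = (δ_mix − δ_B)/(δ_A − δ_B) = (-42.4 − (-59.032))/(-10.038 − (-59.032))
f_A = 16.632 / 48.994 = 0.3395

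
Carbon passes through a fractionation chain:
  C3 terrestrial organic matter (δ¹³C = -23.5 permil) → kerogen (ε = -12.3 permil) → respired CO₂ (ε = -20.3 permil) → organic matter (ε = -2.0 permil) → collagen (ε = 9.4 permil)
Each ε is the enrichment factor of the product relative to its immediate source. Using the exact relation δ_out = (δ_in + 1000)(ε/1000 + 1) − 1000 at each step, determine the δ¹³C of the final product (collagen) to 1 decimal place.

step 1: δ = (-23.50 + 1000)·(-12.3/1000 + 1) − 1000 = -35.51 permil
step 2: δ = (-35.51 + 1000)·(-20.3/1000 + 1) − 1000 = -55.09 permil
step 3: δ = (-55.09 + 1000)·(-2.0/1000 + 1) − 1000 = -56.98 permil
step 4: δ = (-56.98 + 1000)·(9.4/1000 + 1) − 1000 = -48.12 permil

-48.1 permil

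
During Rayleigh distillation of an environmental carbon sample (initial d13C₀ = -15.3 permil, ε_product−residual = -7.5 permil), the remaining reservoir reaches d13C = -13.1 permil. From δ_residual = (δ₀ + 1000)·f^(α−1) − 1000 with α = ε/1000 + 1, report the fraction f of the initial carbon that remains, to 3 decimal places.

0.743

α − 1 = ε/1000 = -0.0075
(δ_res + 1000)/(δ₀ + 1000) = (-13.1 + 1000)/(-15.3 + 1000) = 986.9/984.7 = 1.002234
f = 1.002234^(1/-0.0075) = exp(ln(1.002234)/-0.0075) = exp(0.00223/-0.0075)
f = exp(-0.2976) = 0.7426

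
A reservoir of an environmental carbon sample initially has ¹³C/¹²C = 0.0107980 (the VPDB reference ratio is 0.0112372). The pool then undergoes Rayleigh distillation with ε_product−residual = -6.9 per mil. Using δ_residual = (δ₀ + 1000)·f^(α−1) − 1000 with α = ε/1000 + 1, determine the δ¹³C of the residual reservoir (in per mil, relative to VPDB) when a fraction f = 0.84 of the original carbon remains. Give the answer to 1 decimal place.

-37.9 per mil

δ₀ = (0.0107980/0.0112372 − 1)×1000 = (0.960916 − 1)×1000 = -39.084 per mil
α − 1 = ε/1000 = -0.0069
f^(α−1) = 0.84^(-0.0069) = 1.001204
δ_res = (-39.084 + 1000) × 1.001204 − 1000 = 962.072 − 1000 = -37.93 per mil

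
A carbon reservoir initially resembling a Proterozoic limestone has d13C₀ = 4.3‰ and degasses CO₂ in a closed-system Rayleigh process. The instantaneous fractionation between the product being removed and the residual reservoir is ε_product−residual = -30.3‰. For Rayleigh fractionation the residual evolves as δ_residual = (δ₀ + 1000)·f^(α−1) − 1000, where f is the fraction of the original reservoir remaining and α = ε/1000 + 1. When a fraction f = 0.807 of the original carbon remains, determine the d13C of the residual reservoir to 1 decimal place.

Rayleigh residual: δ_res = (δ₀ + 1000)·f^(α−1) − 1000
α = ε/1000 + 1 = 0.96970, so α − 1 = -0.03030
f^(α−1) = 0.807^(-0.03030) = 1.006518
δ_res = (4.3 + 1000) × 1.006518 − 1000 = 1010.846 − 1000 = 10.85‰

10.8‰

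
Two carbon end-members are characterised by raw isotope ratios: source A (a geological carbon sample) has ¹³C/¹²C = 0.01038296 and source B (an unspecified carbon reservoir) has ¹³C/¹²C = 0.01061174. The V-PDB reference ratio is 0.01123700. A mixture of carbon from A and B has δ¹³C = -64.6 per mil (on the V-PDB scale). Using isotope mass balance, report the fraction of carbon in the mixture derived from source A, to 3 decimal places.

0.440

δ_A = (0.01038296/0.01123700 − 1)×1000 = (0.923998 − 1)×1000 = -76.002 per mil
δ_B = (0.01061174/0.01123700 − 1)×1000 = (0.944357 − 1)×1000 = -55.643 per mil
f_A = (δ_mix − δ_B)/(δ_A − δ_B) = (-64.6 − (-55.643))/(-76.002 − (-55.643))
f_A = -8.957 / -20.360 = 0.4399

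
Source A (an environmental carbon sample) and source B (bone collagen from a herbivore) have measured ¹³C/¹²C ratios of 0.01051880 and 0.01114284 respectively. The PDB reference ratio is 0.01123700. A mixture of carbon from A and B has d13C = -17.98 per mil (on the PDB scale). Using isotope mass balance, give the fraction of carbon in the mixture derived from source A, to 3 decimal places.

δ_A = (0.01051880/0.01123700 − 1)×1000 = (0.936086 − 1)×1000 = -63.914 per mil
δ_B = (0.01114284/0.01123700 − 1)×1000 = (0.991621 − 1)×1000 = -8.379 per mil
f_A = (δ_mix − δ_B)/(δ_A − δ_B) = (-17.98 − (-8.379))/(-63.914 − (-8.379))
f_A = -9.601 / -55.534 = 0.1729

0.173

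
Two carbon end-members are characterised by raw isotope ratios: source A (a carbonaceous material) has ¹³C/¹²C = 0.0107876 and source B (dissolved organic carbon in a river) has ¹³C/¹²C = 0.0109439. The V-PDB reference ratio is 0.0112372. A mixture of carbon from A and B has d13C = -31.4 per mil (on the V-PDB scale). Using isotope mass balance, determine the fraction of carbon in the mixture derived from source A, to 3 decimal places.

0.381

δ_A = (0.0107876/0.0112372 − 1)×1000 = (0.959990 − 1)×1000 = -40.010 per mil
δ_B = (0.0109439/0.0112372 − 1)×1000 = (0.973899 − 1)×1000 = -26.101 per mil
f_A = (δ_mix − δ_B)/(δ_A − δ_B) = (-31.4 − (-26.101))/(-40.010 − (-26.101))
f_A = -5.299 / -13.909 = 0.3810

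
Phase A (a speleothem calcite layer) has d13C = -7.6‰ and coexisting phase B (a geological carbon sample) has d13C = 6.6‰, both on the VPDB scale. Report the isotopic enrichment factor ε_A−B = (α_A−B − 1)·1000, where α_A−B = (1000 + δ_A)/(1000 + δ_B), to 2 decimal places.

-14.11‰

α_A−B = (1000 + -7.6) / (1000 + 6.6) = 992.4 / 1006.6 = 0.985893
ε_A−B = (0.985893 − 1) × 1000 = -14.107‰
(The approximation ε ≈ δ_A − δ_B would give -14.2‰.)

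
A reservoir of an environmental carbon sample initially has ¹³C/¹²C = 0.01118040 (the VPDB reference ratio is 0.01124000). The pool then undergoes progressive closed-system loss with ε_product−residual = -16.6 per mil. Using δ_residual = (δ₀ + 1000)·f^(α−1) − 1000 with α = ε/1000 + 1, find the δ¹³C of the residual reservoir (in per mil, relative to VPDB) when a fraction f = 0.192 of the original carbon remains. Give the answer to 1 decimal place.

δ₀ = (0.01118040/0.01124000 − 1)×1000 = (0.994698 − 1)×1000 = -5.302 per mil
α − 1 = ε/1000 = -0.0166
f^(α−1) = 0.192^(-0.0166) = 1.027773
δ_res = (-5.302 + 1000) × 1.027773 − 1000 = 1022.323 − 1000 = 22.32 per mil

22.3 per mil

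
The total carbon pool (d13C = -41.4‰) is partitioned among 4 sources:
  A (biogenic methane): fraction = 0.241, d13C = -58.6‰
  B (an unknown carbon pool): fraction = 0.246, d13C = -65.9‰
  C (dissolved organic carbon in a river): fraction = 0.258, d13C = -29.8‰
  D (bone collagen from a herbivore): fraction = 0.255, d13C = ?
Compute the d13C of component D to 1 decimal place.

Isotope mass balance: δ_bulk = Σ fᵢ·δᵢ.
-41.4 = 0.241×(-58.6) + 0.246×(-65.9) + 0.258×(-29.8) + 0.255×δ_D
0.255·δ_D = -41.4 − (-38.022) = -3.378
δ_D = -3.378 / 0.255 = -13.25‰

-13.2‰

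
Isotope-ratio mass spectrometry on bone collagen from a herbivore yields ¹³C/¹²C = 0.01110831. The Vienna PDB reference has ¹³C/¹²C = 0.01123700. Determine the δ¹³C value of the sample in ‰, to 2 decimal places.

-11.45‰

δ¹³C = (R_sample / R_standard − 1) × 1000
R_sample / R_standard = 0.01110831 / 0.01123700 = 0.988548
δ¹³C = (0.988548 − 1) × 1000 = -11.452‰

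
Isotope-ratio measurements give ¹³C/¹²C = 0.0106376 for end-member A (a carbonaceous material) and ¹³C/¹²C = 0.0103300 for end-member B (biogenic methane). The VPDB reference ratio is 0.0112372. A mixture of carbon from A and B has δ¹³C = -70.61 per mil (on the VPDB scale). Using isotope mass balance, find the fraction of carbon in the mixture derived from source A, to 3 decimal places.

δ_A = (0.0106376/0.0112372 − 1)×1000 = (0.946642 − 1)×1000 = -53.358 per mil
δ_B = (0.0103300/0.0112372 − 1)×1000 = (0.919268 − 1)×1000 = -80.732 per mil
f_A = (δ_mix − δ_B)/(δ_A − δ_B) = (-70.61 − (-80.732))/(-53.358 − (-80.732))
f_A = 10.122 / 27.373 = 0.3698

0.370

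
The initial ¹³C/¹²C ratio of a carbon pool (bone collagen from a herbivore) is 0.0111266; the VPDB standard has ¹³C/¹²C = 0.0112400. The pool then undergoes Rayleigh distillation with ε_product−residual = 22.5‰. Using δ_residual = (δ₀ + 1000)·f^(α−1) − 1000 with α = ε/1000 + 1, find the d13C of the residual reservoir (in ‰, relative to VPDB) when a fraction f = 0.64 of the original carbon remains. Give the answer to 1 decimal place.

δ₀ = (0.0111266/0.0112400 − 1)×1000 = (0.989911 − 1)×1000 = -10.089‰
α − 1 = ε/1000 = 0.0225
f^(α−1) = 0.64^(0.0225) = 0.990009
δ_res = (-10.089 + 1000) × 0.990009 − 1000 = 980.021 − 1000 = -19.98‰

-20.0‰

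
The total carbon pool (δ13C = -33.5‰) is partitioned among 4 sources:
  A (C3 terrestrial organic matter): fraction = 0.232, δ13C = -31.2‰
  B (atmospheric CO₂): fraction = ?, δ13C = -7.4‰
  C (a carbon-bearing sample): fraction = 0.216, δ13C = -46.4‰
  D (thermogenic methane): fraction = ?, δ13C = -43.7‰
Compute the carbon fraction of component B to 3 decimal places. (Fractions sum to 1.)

Let f_B and f_D be the unknown fractions; fractions sum to 1 so f_B + f_D = 0.552.
Mass balance: Σ fᵢ·δᵢ = δ_bulk ⇒ f_B·(-7.4) + f_D·(-43.7) = -33.5 − (-17.261) = -16.239
Substitute f_D = 0.552 − f_B:
f_B·(-7.4 − -43.7) = -16.239 − 0.552×(-43.7) = 7.883
f_B = 7.883 / 36.3 = 0.2172

0.217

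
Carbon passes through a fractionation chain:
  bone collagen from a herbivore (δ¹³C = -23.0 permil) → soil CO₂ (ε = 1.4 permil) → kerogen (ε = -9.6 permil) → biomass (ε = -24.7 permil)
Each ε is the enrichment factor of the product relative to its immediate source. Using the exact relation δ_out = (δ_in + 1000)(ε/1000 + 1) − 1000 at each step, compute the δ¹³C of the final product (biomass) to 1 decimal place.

step 1: δ = (-23.00 + 1000)·(1.4/1000 + 1) − 1000 = -21.63 permil
step 2: δ = (-21.63 + 1000)·(-9.6/1000 + 1) − 1000 = -31.02 permil
step 3: δ = (-31.02 + 1000)·(-24.7/1000 + 1) − 1000 = -54.96 permil

-55.0 permil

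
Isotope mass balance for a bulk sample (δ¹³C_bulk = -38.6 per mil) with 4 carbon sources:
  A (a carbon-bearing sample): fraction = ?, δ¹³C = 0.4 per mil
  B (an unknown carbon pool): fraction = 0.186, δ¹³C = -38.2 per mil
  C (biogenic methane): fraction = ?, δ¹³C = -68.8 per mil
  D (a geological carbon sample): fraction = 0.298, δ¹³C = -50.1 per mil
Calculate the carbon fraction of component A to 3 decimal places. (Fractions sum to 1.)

Let f_A and f_C be the unknown fractions; fractions sum to 1 so f_A + f_C = 0.516.
Mass balance: Σ fᵢ·δᵢ = δ_bulk ⇒ f_A·(0.4) + f_C·(-68.8) = -38.6 − (-22.035) = -16.565
Substitute f_C = 0.516 − f_A:
f_A·(0.4 − -68.8) = -16.565 − 0.516×(-68.8) = 18.936
f_A = 18.936 / 69.2 = 0.2736

0.274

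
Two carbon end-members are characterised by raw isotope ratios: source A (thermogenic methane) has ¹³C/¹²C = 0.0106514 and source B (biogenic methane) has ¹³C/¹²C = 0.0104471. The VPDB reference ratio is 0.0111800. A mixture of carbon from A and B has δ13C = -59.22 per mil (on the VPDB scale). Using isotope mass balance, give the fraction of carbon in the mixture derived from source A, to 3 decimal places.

0.347

δ_A = (0.0106514/0.0111800 − 1)×1000 = (0.952719 − 1)×1000 = -47.281 per mil
δ_B = (0.0104471/0.0111800 − 1)×1000 = (0.934445 − 1)×1000 = -65.555 per mil
f_A = (δ_mix − δ_B)/(δ_A − δ_B) = (-59.22 − (-65.555))/(-47.281 − (-65.555))
f_A = 6.335 / 18.274 = 0.3466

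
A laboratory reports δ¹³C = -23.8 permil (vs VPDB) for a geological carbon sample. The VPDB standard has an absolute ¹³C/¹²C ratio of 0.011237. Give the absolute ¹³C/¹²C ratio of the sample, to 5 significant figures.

R_sample = R_standard × (δ¹³C/1000 + 1)
R_sample = 0.011237 × (-23.8/1000 + 1) = 0.011237 × 0.976200
R_sample = 0.0109696

0.010970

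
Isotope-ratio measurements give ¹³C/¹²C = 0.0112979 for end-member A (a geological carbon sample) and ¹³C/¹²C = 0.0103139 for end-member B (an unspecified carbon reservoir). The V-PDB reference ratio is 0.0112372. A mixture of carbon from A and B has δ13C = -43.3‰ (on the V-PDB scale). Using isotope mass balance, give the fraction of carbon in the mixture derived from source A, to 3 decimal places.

0.444

δ_A = (0.0112979/0.0112372 − 1)×1000 = (1.005402 − 1)×1000 = 5.402‰
δ_B = (0.0103139/0.0112372 − 1)×1000 = (0.917835 − 1)×1000 = -82.165‰
f_A = (δ_mix − δ_B)/(δ_A − δ_B) = (-43.3 − (-82.165))/(5.402 − (-82.165))
f_A = 38.865 / 87.566 = 0.4438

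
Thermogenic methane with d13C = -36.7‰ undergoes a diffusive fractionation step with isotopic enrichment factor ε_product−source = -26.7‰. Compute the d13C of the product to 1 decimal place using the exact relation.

-62.4‰

To first order, δ_product ≈ δ_source + ε = -63.4‰.
Exactly, δ_product = (δ_source + 1000)·(ε/1000 + 1) − 1000.
δ_product = (-36.7 + 1000) × (-26.7/1000 + 1) − 1000
δ_product = -62.42‰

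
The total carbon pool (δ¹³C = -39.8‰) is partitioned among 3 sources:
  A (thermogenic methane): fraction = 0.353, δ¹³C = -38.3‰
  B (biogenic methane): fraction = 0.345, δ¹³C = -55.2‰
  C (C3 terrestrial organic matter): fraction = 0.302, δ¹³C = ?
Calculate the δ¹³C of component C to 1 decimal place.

-24.0‰

Isotope mass balance: δ_bulk = Σ fᵢ·δᵢ.
-39.8 = 0.353×(-38.3) + 0.345×(-55.2) + 0.302×δ_C
0.302·δ_C = -39.8 − (-32.564) = -7.236
δ_C = -7.236 / 0.302 = -23.96‰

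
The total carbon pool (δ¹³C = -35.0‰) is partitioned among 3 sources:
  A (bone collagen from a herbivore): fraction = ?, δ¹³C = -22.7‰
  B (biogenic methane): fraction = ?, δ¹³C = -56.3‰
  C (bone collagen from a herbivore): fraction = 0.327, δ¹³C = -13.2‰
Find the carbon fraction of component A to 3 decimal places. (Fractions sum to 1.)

0.214

Let f_A and f_B be the unknown fractions; fractions sum to 1 so f_A + f_B = 0.673.
Mass balance: Σ fᵢ·δᵢ = δ_bulk ⇒ f_A·(-22.7) + f_B·(-56.3) = -35.0 − (-4.316) = -30.684
Substitute f_B = 0.673 − f_A:
f_A·(-22.7 − -56.3) = -30.684 − 0.673×(-56.3) = 7.206
f_A = 7.206 / 33.6 = 0.2145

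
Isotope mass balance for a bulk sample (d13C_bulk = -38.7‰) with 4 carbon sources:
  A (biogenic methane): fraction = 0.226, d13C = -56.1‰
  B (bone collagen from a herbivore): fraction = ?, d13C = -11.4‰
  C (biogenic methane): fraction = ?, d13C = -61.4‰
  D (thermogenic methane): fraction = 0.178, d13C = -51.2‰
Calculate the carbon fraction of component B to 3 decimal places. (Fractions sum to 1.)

Let f_B and f_C be the unknown fractions; fractions sum to 1 so f_B + f_C = 0.596.
Mass balance: Σ fᵢ·δᵢ = δ_bulk ⇒ f_B·(-11.4) + f_C·(-61.4) = -38.7 − (-21.792) = -16.908
Substitute f_C = 0.596 − f_B:
f_B·(-11.4 − -61.4) = -16.908 − 0.596×(-61.4) = 19.687
f_B = 19.687 / 50.0 = 0.3937

0.394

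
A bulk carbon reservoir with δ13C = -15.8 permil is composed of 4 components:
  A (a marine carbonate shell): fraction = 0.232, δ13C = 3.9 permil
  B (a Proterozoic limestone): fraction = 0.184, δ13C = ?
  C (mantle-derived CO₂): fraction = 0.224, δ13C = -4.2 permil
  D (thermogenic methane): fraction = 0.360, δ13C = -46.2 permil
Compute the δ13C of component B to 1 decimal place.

4.7 permil

Isotope mass balance: δ_bulk = Σ fᵢ·δᵢ.
-15.8 = 0.232×(3.9) + 0.184×δ_B + 0.224×(-4.2) + 0.360×(-46.2)
0.184·δ_B = -15.8 − (-16.668) = 0.868
δ_B = 0.868 / 0.184 = 4.72 permil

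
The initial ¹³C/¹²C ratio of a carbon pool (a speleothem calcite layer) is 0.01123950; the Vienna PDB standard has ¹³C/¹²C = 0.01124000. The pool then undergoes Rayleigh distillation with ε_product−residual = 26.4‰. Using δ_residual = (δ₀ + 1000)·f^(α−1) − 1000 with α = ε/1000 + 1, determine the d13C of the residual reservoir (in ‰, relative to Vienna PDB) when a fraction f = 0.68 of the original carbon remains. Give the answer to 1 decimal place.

δ₀ = (0.01123950/0.01124000 − 1)×1000 = (0.999956 − 1)×1000 = -0.044‰
α − 1 = ε/1000 = 0.0264
f^(α−1) = 0.68^(0.0264) = 0.989870
δ_res = (-0.044 + 1000) × 0.989870 − 1000 = 989.826 − 1000 = -10.17‰

-10.2‰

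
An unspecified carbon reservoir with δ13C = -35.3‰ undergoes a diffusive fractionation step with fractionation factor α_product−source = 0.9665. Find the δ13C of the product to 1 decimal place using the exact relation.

δ_product = (δ_source + 1000)·α − 1000
δ_product = (-35.3 + 1000) × 0.9665 − 1000
δ_product = 932.383 − 1000 = -67.62‰

-67.6‰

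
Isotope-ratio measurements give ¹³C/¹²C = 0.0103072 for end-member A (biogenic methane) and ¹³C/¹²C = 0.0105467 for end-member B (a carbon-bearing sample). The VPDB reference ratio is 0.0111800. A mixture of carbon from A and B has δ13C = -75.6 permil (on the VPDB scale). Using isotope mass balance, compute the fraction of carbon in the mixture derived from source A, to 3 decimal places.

0.885

δ_A = (0.0103072/0.0111800 − 1)×1000 = (0.921932 − 1)×1000 = -78.068 permil
δ_B = (0.0105467/0.0111800 − 1)×1000 = (0.943354 − 1)×1000 = -56.646 permil
f_A = (δ_mix − δ_B)/(δ_A − δ_B) = (-75.6 − (-56.646))/(-78.068 − (-56.646))
f_A = -18.954 / -21.422 = 0.8848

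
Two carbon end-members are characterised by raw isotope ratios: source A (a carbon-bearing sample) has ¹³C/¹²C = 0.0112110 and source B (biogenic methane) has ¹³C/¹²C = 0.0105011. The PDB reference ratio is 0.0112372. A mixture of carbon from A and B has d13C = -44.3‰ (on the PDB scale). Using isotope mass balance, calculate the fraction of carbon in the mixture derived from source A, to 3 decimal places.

δ_A = (0.0112110/0.0112372 − 1)×1000 = (0.997668 − 1)×1000 = -2.332‰
δ_B = (0.0105011/0.0112372 − 1)×1000 = (0.934494 − 1)×1000 = -65.506‰
f_A = (δ_mix − δ_B)/(δ_A − δ_B) = (-44.3 − (-65.506))/(-2.332 − (-65.506))
f_A = 21.206 / 63.174 = 0.3357

0.336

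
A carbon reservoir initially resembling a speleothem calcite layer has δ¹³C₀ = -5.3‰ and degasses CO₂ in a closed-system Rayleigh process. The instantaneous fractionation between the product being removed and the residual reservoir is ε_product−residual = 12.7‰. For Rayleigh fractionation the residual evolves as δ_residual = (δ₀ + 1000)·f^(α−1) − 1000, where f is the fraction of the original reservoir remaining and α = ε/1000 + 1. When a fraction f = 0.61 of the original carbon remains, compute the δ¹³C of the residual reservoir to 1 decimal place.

-11.5‰

Rayleigh residual: δ_res = (δ₀ + 1000)·f^(α−1) − 1000
α = ε/1000 + 1 = 1.01270, so α − 1 = 0.01270
f^(α−1) = 0.61^(0.01270) = 0.993742
δ_res = (-5.3 + 1000) × 0.993742 − 1000 = 988.475 − 1000 = -11.52‰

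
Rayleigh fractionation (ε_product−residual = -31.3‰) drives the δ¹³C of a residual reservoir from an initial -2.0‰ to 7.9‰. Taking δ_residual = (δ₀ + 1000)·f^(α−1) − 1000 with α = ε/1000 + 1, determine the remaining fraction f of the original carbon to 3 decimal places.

α − 1 = ε/1000 = -0.0313
(δ_res + 1000)/(δ₀ + 1000) = (7.9 + 1000)/(-2.0 + 1000) = 1007.9/998.0 = 1.009920
f = 1.009920^(1/-0.0313) = exp(ln(1.009920)/-0.0313) = exp(0.00987/-0.0313)
f = exp(-0.3154) = 0.7295

0.730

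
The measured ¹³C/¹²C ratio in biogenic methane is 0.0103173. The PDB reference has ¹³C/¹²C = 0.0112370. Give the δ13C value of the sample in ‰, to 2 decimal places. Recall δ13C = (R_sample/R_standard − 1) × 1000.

δ13C = (R_sample / R_standard − 1) × 1000
R_sample / R_standard = 0.0103173 / 0.0112370 = 0.918154
δ13C = (0.918154 − 1) × 1000 = -81.846‰

-81.85‰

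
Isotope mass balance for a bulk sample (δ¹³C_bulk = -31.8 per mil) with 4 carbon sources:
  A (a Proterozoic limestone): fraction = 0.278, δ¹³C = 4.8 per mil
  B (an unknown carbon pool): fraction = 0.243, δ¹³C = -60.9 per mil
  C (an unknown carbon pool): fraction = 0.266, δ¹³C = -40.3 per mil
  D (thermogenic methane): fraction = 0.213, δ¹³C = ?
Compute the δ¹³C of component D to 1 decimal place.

-35.8 per mil

Isotope mass balance: δ_bulk = Σ fᵢ·δᵢ.
-31.8 = 0.278×(4.8) + 0.243×(-60.9) + 0.266×(-40.3) + 0.213×δ_D
0.213·δ_D = -31.8 − (-24.184) = -7.616
δ_D = -7.616 / 0.213 = -35.76 per mil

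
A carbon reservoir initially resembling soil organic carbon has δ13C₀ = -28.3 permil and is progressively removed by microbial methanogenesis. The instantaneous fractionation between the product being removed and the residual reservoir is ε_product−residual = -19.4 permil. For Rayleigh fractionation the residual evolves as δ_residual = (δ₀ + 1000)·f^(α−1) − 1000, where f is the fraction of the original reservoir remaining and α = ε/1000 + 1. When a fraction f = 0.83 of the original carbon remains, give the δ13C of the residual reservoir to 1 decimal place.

-24.8 permil

Rayleigh residual: δ_res = (δ₀ + 1000)·f^(α−1) − 1000
α = ε/1000 + 1 = 0.98060, so α − 1 = -0.01940
f^(α−1) = 0.83^(-0.01940) = 1.003621
δ_res = (-28.3 + 1000) × 1.003621 − 1000 = 975.219 − 1000 = -24.78 permil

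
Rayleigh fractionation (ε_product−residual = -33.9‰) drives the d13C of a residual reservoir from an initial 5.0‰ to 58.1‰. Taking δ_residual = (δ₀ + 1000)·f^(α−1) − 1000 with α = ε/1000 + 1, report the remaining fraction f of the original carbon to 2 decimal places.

0.22

α − 1 = ε/1000 = -0.0339
(δ_res + 1000)/(δ₀ + 1000) = (58.1 + 1000)/(5.0 + 1000) = 1058.1/1005.0 = 1.052836
f = 1.052836^(1/-0.0339) = exp(ln(1.052836)/-0.0339) = exp(0.05149/-0.0339)
f = exp(-1.5188) = 0.2190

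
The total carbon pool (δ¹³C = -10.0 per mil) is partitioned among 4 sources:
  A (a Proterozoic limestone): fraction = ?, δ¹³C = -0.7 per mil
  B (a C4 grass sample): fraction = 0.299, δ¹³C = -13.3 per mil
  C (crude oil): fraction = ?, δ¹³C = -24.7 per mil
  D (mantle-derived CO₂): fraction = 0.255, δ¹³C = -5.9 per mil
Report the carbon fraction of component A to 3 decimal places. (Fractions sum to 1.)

Let f_A and f_C be the unknown fractions; fractions sum to 1 so f_A + f_C = 0.446.
Mass balance: Σ fᵢ·δᵢ = δ_bulk ⇒ f_A·(-0.7) + f_C·(-24.7) = -10.0 − (-5.481) = -4.519
Substitute f_C = 0.446 − f_A:
f_A·(-0.7 − -24.7) = -4.519 − 0.446×(-24.7) = 6.497
f_A = 6.497 / 24.0 = 0.2707

0.271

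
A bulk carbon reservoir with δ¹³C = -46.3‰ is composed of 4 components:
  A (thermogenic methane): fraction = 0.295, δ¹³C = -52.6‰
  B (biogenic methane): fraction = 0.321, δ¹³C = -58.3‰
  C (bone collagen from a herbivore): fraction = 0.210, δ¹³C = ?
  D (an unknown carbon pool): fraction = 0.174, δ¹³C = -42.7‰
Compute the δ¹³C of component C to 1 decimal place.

Isotope mass balance: δ_bulk = Σ fᵢ·δᵢ.
-46.3 = 0.295×(-52.6) + 0.321×(-58.3) + 0.210×δ_C + 0.174×(-42.7)
0.210·δ_C = -46.3 − (-41.661) = -4.639
δ_C = -4.639 / 0.210 = -22.09‰

-22.1‰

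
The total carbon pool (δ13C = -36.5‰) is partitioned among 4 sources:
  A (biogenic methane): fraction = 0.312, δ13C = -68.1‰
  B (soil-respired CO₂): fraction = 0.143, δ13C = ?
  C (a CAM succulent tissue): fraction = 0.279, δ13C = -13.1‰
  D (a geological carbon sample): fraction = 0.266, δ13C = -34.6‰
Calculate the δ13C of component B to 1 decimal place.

Isotope mass balance: δ_bulk = Σ fᵢ·δᵢ.
-36.5 = 0.312×(-68.1) + 0.143×δ_B + 0.279×(-13.1) + 0.266×(-34.6)
0.143·δ_B = -36.5 − (-34.106) = -2.394
δ_B = -2.394 / 0.143 = -16.74‰

-16.7‰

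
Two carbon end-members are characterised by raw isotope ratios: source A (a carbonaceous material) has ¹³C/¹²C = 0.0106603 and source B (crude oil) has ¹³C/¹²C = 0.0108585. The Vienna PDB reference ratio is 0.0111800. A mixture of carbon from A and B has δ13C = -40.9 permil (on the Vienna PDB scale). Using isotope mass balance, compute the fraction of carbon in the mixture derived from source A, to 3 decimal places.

0.685

δ_A = (0.0106603/0.0111800 − 1)×1000 = (0.953515 − 1)×1000 = -46.485 permil
δ_B = (0.0108585/0.0111800 − 1)×1000 = (0.971243 − 1)×1000 = -28.757 permil
f_A = (δ_mix − δ_B)/(δ_A − δ_B) = (-40.9 − (-28.757))/(-46.485 − (-28.757))
f_A = -12.143 / -17.728 = 0.6850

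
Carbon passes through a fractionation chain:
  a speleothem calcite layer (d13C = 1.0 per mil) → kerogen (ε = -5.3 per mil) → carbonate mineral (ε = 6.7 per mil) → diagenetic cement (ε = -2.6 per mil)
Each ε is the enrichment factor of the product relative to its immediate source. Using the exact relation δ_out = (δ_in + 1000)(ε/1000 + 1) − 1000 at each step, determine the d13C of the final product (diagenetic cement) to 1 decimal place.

-0.2 per mil

step 1: δ = (1.00 + 1000)·(-5.3/1000 + 1) − 1000 = -4.31 per mil
step 2: δ = (-4.31 + 1000)·(6.7/1000 + 1) − 1000 = 2.37 per mil
step 3: δ = (2.37 + 1000)·(-2.6/1000 + 1) − 1000 = -0.24 per mil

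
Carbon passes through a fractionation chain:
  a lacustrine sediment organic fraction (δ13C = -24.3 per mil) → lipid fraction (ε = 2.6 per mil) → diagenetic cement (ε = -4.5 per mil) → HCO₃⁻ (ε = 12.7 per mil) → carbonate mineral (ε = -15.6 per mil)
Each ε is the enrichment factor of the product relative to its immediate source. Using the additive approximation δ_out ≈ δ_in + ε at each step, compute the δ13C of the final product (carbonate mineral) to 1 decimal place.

step 1: δ ≈ -24.3 + (2.6) = -21.7 per mil
step 2: δ ≈ -21.7 + (-4.5) = -26.2 per mil
step 3: δ ≈ -26.2 + (12.7) = -13.5 per mil
step 4: δ ≈ -13.5 + (-15.6) = -29.1 per mil

-29.1 per mil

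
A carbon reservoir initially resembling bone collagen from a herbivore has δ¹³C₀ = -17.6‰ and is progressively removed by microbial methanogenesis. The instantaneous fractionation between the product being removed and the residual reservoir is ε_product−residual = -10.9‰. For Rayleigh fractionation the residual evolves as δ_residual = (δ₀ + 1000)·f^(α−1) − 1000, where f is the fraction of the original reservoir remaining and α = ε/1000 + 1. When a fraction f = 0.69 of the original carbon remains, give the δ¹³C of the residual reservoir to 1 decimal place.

-13.6‰

Rayleigh residual: δ_res = (δ₀ + 1000)·f^(α−1) − 1000
α = ε/1000 + 1 = 0.98910, so α − 1 = -0.01090
f^(α−1) = 0.69^(-0.01090) = 1.004053
δ_res = (-17.6 + 1000) × 1.004053 − 1000 = 986.381 − 1000 = -13.62‰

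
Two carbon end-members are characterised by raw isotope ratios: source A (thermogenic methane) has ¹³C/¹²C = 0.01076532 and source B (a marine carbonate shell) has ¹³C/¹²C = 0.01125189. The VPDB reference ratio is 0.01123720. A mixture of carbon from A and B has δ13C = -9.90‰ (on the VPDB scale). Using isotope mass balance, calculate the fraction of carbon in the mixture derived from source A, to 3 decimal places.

δ_A = (0.01076532/0.01123720 − 1)×1000 = (0.958007 − 1)×1000 = -41.993‰
δ_B = (0.01125189/0.01123720 − 1)×1000 = (1.001307 − 1)×1000 = 1.307‰
f_A = (δ_mix − δ_B)/(δ_A − δ_B) = (-9.90 − (1.307))/(-41.993 − (1.307))
f_A = -11.207 / -43.300 = 0.2588

0.259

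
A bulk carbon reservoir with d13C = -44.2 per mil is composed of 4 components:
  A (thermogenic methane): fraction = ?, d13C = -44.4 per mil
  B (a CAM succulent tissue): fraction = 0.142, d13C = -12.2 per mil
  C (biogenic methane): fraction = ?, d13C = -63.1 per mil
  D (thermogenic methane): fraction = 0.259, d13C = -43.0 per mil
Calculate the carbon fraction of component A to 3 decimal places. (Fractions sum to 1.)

Let f_A and f_C be the unknown fractions; fractions sum to 1 so f_A + f_C = 0.599.
Mass balance: Σ fᵢ·δᵢ = δ_bulk ⇒ f_A·(-44.4) + f_C·(-63.1) = -44.2 − (-12.869) = -31.331
Substitute f_C = 0.599 − f_A:
f_A·(-44.4 − -63.1) = -31.331 − 0.599×(-63.1) = 6.466
f_A = 6.466 / 18.7 = 0.3458

0.346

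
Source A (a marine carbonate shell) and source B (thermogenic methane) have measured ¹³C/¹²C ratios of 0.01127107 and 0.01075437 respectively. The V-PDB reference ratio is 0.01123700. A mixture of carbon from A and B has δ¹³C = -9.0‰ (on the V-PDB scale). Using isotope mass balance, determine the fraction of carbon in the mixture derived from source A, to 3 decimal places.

δ_A = (0.01127107/0.01123700 − 1)×1000 = (1.003032 − 1)×1000 = 3.032‰
δ_B = (0.01075437/0.01123700 − 1)×1000 = (0.957050 − 1)×1000 = -42.950‰
f_A = (δ_mix − δ_B)/(δ_A − δ_B) = (-9.0 − (-42.950))/(3.032 − (-42.950))
f_A = 33.950 / 45.982 = 0.7383

0.738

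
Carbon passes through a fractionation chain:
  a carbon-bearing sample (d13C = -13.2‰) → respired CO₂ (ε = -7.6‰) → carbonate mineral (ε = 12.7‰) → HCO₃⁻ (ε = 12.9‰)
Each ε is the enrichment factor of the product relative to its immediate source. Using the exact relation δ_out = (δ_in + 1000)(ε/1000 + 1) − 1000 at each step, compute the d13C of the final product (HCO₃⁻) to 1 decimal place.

step 1: δ = (-13.20 + 1000)·(-7.6/1000 + 1) − 1000 = -20.70‰
step 2: δ = (-20.70 + 1000)·(12.7/1000 + 1) − 1000 = -8.26‰
step 3: δ = (-8.26 + 1000)·(12.9/1000 + 1) − 1000 = 4.53‰

4.5‰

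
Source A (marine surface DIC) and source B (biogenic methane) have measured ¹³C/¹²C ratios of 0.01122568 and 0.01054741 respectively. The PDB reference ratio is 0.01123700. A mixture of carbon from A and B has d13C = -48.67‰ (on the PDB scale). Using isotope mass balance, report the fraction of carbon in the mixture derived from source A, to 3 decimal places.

δ_A = (0.01122568/0.01123700 − 1)×1000 = (0.998993 − 1)×1000 = -1.007‰
δ_B = (0.01054741/0.01123700 − 1)×1000 = (0.938632 − 1)×1000 = -61.368‰
f_A = (δ_mix − δ_B)/(δ_A − δ_B) = (-48.67 − (-61.368))/(-1.007 − (-61.368))
f_A = 12.698 / 60.360 = 0.2104

0.210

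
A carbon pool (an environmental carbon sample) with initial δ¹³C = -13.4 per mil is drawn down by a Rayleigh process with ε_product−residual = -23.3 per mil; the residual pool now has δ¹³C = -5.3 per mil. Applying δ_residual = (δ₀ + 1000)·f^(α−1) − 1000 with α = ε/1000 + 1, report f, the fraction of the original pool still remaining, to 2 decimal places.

0.70

α − 1 = ε/1000 = -0.0233
(δ_res + 1000)/(δ₀ + 1000) = (-5.3 + 1000)/(-13.4 + 1000) = 994.7/986.6 = 1.008210
f = 1.008210^(1/-0.0233) = exp(ln(1.008210)/-0.0233) = exp(0.00818/-0.0233)
f = exp(-0.3509) = 0.7040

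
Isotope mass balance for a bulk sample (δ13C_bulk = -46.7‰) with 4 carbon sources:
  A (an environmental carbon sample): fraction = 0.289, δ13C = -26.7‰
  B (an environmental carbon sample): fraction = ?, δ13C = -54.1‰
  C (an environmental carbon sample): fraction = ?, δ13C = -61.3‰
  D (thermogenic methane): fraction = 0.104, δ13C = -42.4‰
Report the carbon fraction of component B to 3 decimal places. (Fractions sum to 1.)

Let f_B and f_C be the unknown fractions; fractions sum to 1 so f_B + f_C = 0.607.
Mass balance: Σ fᵢ·δᵢ = δ_bulk ⇒ f_B·(-54.1) + f_C·(-61.3) = -46.7 − (-12.126) = -34.574
Substitute f_C = 0.607 − f_B:
f_B·(-54.1 − -61.3) = -34.574 − 0.607×(-61.3) = 2.635
f_B = 2.635 / 7.2 = 0.3660

0.366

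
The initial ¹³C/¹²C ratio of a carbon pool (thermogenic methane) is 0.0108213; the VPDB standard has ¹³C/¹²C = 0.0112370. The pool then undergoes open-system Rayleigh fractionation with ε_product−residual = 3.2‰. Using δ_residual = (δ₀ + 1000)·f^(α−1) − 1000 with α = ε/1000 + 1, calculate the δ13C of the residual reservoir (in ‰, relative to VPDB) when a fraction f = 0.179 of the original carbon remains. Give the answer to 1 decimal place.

δ₀ = (0.0108213/0.0112370 − 1)×1000 = (0.963006 − 1)×1000 = -36.994‰
α − 1 = ε/1000 = 0.0032
f^(α−1) = 0.179^(0.0032) = 0.994510
δ_res = (-36.994 + 1000) × 0.994510 − 1000 = 957.719 − 1000 = -42.28‰

-42.3‰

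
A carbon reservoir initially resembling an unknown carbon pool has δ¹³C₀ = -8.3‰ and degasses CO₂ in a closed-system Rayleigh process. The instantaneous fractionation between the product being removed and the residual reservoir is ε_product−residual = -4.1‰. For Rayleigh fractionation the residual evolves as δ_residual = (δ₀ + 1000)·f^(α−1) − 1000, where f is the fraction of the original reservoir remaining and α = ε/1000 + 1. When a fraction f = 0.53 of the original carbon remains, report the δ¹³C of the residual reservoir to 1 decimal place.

Rayleigh residual: δ_res = (δ₀ + 1000)·f^(α−1) − 1000
α = ε/1000 + 1 = 0.99590, so α − 1 = -0.00410
f^(α−1) = 0.53^(-0.00410) = 1.002606
δ_res = (-8.3 + 1000) × 1.002606 − 1000 = 994.285 − 1000 = -5.72‰

-5.7‰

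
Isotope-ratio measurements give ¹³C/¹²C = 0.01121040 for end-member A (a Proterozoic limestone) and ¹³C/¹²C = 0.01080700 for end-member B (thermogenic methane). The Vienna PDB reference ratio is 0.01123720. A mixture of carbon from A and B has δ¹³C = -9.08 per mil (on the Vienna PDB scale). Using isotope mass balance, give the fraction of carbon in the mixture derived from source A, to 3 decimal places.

0.814

δ_A = (0.01121040/0.01123720 − 1)×1000 = (0.997615 − 1)×1000 = -2.385 per mil
δ_B = (0.01080700/0.01123720 − 1)×1000 = (0.961716 − 1)×1000 = -38.284 per mil
f_A = (δ_mix − δ_B)/(δ_A − δ_B) = (-9.08 − (-38.284))/(-2.385 − (-38.284))
f_A = 29.204 / 35.899 = 0.8135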